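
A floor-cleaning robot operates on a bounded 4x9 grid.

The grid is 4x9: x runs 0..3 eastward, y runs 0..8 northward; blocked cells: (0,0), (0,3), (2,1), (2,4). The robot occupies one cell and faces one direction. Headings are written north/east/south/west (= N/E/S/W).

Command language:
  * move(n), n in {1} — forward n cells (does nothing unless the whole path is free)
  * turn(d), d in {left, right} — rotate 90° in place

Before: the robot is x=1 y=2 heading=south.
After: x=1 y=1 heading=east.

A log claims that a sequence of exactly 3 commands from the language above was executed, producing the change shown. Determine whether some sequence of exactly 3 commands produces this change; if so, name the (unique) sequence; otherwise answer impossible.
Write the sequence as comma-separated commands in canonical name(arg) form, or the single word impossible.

move(1), turn(left), move(1)

key: the second move(1) would hit the blocked cell at (2,1), so it does nothing
initial: x=1 y=2 heading=south
1. move(1) → x=1 y=1 heading=south
2. turn(left) → x=1 y=1 heading=east
3. move(1) → x=1 y=1 heading=east
uniquely the one of 27 3-step routes that fits.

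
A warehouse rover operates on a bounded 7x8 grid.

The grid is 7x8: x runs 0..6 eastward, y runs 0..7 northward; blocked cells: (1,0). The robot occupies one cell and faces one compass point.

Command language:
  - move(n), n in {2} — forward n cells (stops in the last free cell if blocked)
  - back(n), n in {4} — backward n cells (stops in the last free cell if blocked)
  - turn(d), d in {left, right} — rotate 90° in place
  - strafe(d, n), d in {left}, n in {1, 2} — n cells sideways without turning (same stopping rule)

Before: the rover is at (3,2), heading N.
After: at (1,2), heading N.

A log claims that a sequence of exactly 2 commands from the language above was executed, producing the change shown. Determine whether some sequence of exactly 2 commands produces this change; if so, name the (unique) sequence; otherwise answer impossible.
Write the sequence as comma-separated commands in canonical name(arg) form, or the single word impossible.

key: still facing N at the end — nothing in the sequence rotates
from: at (3,2), heading N
step 1 (strafe(left, 1)): at (2,2), heading N
step 2 (strafe(left, 1)): at (1,2), heading N
no other 2-command option fits: unique.

strafe(left, 1), strafe(left, 1)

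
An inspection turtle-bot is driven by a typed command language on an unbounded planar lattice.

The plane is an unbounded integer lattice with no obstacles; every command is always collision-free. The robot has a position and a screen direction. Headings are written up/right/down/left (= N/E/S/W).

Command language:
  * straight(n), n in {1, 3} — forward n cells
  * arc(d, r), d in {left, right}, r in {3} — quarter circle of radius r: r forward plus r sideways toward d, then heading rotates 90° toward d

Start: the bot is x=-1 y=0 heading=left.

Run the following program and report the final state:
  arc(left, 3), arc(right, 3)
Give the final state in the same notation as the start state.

t0: x=-1 y=0 heading=left
t=1 arc(left, 3) ⇒ x=-4 y=-3 heading=down
t=2 arc(right, 3) ⇒ x=-7 y=-6 heading=left

x=-7 y=-6 heading=left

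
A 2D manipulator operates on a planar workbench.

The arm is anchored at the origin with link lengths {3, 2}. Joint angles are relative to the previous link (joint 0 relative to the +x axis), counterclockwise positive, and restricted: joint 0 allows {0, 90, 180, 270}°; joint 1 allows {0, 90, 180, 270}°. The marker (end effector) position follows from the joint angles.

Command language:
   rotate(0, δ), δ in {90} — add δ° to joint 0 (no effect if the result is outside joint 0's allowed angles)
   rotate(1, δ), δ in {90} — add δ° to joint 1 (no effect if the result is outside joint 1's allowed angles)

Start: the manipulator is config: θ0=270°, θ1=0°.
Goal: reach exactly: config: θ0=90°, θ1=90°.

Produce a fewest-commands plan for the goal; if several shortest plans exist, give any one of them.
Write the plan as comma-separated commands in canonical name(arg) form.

t0: config: θ0=270°, θ1=0°
[1] after rotate(0, 90): config: θ0=0°, θ1=0°
[2] after rotate(0, 90): config: θ0=90°, θ1=0°
[3] after rotate(1, 90): config: θ0=90°, θ1=90°
shorter routes all fall short; 3 is best.

rotate(0, 90), rotate(0, 90), rotate(1, 90)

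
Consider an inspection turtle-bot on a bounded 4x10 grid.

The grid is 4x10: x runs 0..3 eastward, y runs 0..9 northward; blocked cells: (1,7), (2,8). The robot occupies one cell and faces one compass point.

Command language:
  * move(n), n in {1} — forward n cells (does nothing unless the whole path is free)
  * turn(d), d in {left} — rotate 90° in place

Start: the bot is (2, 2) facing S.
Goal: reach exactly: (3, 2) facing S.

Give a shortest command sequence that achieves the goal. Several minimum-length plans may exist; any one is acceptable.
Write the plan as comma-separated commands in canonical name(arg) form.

t0: (2, 2) facing S
t=1 turn(left) ⇒ (2, 2) facing E
t=2 move(1) ⇒ (3, 2) facing E
t=3 turn(left) ⇒ (3, 2) facing N
t=4 turn(left) ⇒ (3, 2) facing W
t=5 turn(left) ⇒ (3, 2) facing S
minimal: 5 command(s), checked below 5.

turn(left), move(1), turn(left), turn(left), turn(left)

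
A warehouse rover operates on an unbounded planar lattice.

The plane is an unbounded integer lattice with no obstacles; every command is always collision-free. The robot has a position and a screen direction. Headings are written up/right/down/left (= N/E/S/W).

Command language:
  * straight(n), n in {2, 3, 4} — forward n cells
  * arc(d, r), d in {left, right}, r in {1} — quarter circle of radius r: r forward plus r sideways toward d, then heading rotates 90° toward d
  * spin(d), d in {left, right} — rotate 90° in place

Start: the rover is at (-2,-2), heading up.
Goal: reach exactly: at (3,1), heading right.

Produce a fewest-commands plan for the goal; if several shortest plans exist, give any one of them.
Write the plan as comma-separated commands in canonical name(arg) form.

start: at (-2,-2), heading up
[1] after straight(2): at (-2,0), heading up
[2] after arc(right, 1): at (-1,1), heading right
[3] after straight(4): at (3,1), heading right
minimal: 3 command(s), checked below 3.

straight(2), arc(right, 1), straight(4)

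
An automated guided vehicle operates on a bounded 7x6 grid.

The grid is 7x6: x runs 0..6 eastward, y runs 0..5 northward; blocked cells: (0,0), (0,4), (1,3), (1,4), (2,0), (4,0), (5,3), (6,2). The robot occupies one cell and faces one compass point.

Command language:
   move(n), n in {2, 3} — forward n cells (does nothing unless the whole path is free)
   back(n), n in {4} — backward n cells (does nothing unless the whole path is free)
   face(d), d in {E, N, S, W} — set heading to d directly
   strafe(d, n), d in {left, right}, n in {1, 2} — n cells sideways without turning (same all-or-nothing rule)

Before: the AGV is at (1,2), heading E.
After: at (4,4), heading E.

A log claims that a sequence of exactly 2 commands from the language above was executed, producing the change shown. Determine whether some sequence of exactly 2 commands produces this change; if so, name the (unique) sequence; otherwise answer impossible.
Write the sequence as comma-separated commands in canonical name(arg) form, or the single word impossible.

key: order matters: swapping move(3) and strafe(left, 2) lands elsewhere
start: at (1,2), heading E
step 1 (move(3)): at (4,2), heading E
step 2 (strafe(left, 2)): at (4,4), heading E
all 121 alternatives checked — unique.

move(3), strafe(left, 2)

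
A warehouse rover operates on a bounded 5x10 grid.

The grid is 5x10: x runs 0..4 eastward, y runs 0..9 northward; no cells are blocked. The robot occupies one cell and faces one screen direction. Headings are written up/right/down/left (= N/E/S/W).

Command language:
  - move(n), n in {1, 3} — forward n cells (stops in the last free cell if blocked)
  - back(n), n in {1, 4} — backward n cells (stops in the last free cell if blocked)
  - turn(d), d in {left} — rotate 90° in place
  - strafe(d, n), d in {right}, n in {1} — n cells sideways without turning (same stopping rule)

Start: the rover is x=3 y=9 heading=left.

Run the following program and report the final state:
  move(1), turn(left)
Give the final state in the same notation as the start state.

start: x=3 y=9 heading=left
t=1 move(1) ⇒ x=2 y=9 heading=left
t=2 turn(left) ⇒ x=2 y=9 heading=down

x=2 y=9 heading=down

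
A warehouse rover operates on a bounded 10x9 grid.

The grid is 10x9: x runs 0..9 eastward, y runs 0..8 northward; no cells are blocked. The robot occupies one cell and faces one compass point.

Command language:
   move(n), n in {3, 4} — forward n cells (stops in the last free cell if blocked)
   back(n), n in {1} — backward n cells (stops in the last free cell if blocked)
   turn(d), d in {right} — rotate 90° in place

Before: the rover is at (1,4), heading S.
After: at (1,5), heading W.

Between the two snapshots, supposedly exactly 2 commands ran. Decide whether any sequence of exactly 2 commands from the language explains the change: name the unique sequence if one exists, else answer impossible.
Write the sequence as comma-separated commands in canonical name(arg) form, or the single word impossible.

key: running turn(right) before back(1) would end elsewhere — order is forced
start: at (1,4), heading S
t=1 back(1) ⇒ at (1,5), heading S
t=2 turn(right) ⇒ at (1,5), heading W
all 16 alternatives checked — unique.

back(1), turn(right)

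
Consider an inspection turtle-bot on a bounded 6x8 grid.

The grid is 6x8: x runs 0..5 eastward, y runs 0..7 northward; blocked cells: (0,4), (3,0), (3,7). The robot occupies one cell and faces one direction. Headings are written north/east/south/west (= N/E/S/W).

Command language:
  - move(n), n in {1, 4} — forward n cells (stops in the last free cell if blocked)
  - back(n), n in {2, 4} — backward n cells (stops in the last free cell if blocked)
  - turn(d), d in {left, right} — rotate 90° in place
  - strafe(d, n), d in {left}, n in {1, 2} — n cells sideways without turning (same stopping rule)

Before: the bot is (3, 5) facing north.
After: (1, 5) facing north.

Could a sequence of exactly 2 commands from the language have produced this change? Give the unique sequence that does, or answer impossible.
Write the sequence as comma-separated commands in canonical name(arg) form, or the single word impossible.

strafe(left, 1), strafe(left, 1)

key: heading stays N — no command in the sequence turns
t0: (3, 5) facing north
[1] after strafe(left, 1): (2, 5) facing north
[2] after strafe(left, 1): (1, 5) facing north
no rival 2-sequence matches.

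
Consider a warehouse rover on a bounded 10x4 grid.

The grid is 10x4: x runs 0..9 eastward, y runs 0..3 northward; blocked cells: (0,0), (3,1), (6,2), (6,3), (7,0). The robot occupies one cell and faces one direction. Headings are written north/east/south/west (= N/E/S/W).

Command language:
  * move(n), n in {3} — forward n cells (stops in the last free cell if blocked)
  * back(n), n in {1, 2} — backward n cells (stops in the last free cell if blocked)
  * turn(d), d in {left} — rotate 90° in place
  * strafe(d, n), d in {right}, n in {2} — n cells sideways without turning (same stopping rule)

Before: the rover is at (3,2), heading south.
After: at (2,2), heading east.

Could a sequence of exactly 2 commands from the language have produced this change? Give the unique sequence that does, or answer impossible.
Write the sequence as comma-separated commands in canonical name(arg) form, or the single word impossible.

turn(left), back(1)

key: running back(1) before turn(left) would end elsewhere — order is forced
from: at (3,2), heading south
[1] after turn(left): at (3,2), heading east
[2] after back(1): at (2,2), heading east
no other 2-command option fits: unique.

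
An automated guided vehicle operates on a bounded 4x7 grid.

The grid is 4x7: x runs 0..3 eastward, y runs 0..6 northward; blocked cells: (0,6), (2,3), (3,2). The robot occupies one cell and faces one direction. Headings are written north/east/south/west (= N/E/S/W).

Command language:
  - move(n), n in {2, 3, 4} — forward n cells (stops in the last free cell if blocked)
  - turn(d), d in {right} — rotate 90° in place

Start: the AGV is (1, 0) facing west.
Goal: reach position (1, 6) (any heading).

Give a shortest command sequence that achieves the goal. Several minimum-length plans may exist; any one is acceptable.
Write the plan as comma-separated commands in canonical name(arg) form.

turn(right), move(3), move(3)

from: (1, 0) facing west
[1] after turn(right): (1, 0) facing north
[2] after move(3): (1, 3) facing north
[3] after move(3): (1, 6) facing north
no 2-step plan works, so 3 is optimal.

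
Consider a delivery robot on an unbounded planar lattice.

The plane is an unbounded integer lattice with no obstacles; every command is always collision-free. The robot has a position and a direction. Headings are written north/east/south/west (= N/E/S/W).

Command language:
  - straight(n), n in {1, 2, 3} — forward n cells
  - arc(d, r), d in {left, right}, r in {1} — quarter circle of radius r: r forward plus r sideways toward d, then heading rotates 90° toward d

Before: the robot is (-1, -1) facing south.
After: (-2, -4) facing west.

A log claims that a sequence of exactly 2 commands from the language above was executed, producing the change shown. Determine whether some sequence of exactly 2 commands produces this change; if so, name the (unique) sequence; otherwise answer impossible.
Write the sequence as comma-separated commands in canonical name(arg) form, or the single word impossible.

straight(2), arc(right, 1)

key: position moved to (-2,-4) AND the heading swung to W — translation plus rotation needed
initial: (-1, -1) facing south
t=1 straight(2) ⇒ (-1, -3) facing south
t=2 arc(right, 1) ⇒ (-2, -4) facing west
no rival 2-sequence matches.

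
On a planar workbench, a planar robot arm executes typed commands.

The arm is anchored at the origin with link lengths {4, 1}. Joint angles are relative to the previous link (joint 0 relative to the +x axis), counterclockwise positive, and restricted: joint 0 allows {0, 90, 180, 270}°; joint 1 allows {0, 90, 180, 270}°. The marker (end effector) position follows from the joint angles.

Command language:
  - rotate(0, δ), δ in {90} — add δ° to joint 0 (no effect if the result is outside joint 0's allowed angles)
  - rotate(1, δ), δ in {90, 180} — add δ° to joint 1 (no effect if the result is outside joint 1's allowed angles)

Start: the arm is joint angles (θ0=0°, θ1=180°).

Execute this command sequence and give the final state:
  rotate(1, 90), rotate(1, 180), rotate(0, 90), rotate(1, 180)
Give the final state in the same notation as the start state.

from: joint angles (θ0=0°, θ1=180°)
[1] after rotate(1, 90): joint angles (θ0=0°, θ1=270°)
[2] after rotate(1, 180): joint angles (θ0=0°, θ1=90°)
[3] after rotate(0, 90): joint angles (θ0=90°, θ1=90°)
[4] after rotate(1, 180): joint angles (θ0=90°, θ1=270°)

joint angles (θ0=90°, θ1=270°)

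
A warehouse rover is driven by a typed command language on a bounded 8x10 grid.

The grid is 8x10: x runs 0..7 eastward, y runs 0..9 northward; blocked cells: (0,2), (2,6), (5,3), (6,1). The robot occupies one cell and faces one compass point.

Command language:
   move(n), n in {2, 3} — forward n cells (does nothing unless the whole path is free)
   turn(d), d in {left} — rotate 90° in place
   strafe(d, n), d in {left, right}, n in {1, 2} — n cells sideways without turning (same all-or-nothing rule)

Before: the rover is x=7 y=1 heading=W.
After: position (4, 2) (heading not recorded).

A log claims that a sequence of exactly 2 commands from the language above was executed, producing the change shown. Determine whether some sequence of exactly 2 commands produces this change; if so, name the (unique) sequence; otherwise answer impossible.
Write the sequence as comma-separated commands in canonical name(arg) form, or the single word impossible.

strafe(right, 1), move(3)

key: order matters: swapping strafe(right, 1) and move(3) lands elsewhere
t0: x=7 y=1 heading=W
1. strafe(right, 1) → x=7 y=2 heading=W
2. move(3) → x=4 y=2 heading=W
uniquely the one of 49 2-step routes that fits.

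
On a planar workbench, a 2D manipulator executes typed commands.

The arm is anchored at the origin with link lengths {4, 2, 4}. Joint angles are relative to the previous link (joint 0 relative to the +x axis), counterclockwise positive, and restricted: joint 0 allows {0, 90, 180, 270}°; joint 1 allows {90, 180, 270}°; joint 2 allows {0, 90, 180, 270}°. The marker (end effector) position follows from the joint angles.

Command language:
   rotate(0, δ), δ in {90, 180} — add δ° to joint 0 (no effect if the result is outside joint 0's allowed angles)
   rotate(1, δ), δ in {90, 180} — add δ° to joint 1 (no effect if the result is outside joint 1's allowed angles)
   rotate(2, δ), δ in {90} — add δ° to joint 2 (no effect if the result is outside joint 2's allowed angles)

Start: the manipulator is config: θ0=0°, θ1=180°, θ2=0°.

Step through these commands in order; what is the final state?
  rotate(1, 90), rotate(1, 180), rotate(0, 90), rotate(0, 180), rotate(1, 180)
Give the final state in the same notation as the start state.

begin: config: θ0=0°, θ1=180°, θ2=0°
step 1 (rotate(1, 90)): config: θ0=0°, θ1=270°, θ2=0°
step 2 (rotate(1, 180)): config: θ0=0°, θ1=90°, θ2=0°
step 3 (rotate(0, 90)): config: θ0=90°, θ1=90°, θ2=0°
step 4 (rotate(0, 180)): config: θ0=270°, θ1=90°, θ2=0°
step 5 (rotate(1, 180)): config: θ0=270°, θ1=270°, θ2=0°

config: θ0=270°, θ1=270°, θ2=0°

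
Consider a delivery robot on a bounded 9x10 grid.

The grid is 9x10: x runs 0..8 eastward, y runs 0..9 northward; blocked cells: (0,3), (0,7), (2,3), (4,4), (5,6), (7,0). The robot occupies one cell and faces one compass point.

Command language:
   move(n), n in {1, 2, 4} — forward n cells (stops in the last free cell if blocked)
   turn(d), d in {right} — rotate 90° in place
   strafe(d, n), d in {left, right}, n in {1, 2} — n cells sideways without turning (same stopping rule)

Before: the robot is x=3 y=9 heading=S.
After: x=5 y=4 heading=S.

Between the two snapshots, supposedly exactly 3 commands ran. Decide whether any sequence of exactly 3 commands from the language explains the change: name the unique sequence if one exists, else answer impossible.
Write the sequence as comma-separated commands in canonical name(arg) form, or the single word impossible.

key: heading stays S — no command in the sequence turns
begin: x=3 y=9 heading=S
t=1 move(4) ⇒ x=3 y=5 heading=S
t=2 strafe(left, 2) ⇒ x=5 y=5 heading=S
t=3 move(1) ⇒ x=5 y=4 heading=S
no rival 3-sequence matches.

move(4), strafe(left, 2), move(1)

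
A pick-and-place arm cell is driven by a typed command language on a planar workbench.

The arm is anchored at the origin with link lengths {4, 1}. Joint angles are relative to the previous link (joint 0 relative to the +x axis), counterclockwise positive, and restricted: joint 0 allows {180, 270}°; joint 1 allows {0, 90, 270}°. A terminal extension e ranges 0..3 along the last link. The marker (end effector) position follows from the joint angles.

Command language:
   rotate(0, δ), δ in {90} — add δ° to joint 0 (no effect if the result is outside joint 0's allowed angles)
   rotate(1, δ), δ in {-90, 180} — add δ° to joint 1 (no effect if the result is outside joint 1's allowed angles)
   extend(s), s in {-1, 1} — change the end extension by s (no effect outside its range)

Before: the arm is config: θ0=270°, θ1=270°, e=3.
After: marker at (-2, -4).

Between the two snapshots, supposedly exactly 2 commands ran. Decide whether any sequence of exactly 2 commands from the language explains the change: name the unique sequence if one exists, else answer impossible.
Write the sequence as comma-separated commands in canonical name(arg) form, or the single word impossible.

extend(-1), extend(-1)

initial: config: θ0=270°, θ1=270°, e=3
[1] after extend(-1): config: θ0=270°, θ1=270°, e=2
[2] after extend(-1): config: θ0=270°, θ1=270°, e=1
all 25 alternatives checked — unique.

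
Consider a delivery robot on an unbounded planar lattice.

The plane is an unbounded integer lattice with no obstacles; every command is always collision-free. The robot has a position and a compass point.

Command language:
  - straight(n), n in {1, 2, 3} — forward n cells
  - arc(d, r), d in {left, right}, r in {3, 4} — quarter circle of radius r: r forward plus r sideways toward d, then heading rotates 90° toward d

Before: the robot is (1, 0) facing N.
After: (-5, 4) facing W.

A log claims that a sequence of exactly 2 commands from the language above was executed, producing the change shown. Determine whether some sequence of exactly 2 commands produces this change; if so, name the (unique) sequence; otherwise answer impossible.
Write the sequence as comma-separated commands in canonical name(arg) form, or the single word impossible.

arc(left, 4), straight(2)

key: running straight(2) before arc(left, 4) would end elsewhere — order is forced
from: (1, 0) facing N
step 1 (arc(left, 4)): (-3, 4) facing W
step 2 (straight(2)): (-5, 4) facing W
no other 2-command option fits: unique.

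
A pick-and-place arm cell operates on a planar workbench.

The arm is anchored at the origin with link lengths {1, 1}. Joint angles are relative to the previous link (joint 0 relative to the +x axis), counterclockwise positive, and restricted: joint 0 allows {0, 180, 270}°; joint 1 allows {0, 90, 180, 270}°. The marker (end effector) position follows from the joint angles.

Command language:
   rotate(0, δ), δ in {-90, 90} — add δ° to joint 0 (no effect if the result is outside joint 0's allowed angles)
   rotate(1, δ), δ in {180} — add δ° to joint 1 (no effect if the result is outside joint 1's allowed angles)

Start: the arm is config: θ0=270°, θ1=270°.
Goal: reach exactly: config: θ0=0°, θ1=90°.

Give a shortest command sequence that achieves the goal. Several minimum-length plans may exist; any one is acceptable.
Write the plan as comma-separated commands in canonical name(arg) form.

rotate(0, 90), rotate(1, 180)

start: config: θ0=270°, θ1=270°
t=1 rotate(0, 90) ⇒ config: θ0=0°, θ1=270°
t=2 rotate(1, 180) ⇒ config: θ0=0°, θ1=90°
shorter routes all fall short; 2 is best.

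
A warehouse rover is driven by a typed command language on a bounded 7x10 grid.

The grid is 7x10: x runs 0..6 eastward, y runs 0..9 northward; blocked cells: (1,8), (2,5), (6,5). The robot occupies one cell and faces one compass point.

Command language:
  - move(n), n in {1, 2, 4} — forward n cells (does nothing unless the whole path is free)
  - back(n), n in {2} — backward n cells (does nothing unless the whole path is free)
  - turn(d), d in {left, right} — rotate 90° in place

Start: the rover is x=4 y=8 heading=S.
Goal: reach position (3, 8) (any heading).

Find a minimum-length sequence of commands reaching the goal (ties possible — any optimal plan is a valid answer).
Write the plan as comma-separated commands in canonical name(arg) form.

turn(right), move(1)

start: x=4 y=8 heading=S
step 1 (turn(right)): x=4 y=8 heading=W
step 2 (move(1)): x=3 y=8 heading=W
nothing shorter than 2 reaches the goal.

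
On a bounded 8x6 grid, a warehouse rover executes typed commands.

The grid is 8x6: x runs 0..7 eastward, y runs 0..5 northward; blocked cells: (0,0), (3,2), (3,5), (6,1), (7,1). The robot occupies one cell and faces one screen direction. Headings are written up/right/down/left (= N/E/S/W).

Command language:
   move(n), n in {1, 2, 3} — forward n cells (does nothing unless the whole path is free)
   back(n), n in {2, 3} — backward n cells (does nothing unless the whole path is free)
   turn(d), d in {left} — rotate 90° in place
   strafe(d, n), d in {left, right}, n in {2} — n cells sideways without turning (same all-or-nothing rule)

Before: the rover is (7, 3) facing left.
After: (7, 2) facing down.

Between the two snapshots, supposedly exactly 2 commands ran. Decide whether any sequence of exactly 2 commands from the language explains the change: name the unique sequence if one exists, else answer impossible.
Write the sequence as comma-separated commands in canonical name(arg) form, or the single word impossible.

key: cell and facing (now S) both changed — the 2 commands mix motion and turning
initial: (7, 3) facing left
t=1 turn(left) ⇒ (7, 3) facing down
t=2 move(1) ⇒ (7, 2) facing down
uniquely the one of 64 2-step routes that fits.

turn(left), move(1)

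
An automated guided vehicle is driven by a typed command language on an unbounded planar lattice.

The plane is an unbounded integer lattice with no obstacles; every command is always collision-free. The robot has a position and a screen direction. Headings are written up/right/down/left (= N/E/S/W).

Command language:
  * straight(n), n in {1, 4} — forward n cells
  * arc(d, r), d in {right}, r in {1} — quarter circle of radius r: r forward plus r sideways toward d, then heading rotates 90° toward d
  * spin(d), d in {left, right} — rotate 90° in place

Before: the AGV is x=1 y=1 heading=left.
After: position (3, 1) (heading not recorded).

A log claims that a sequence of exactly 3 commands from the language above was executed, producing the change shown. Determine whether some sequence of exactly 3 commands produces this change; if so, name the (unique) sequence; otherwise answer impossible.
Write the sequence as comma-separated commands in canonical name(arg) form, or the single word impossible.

spin(right), arc(right, 1), arc(right, 1)

key: order matters: swapping spin(right) and arc(right, 1) lands elsewhere
start: x=1 y=1 heading=left
1. spin(right) → x=1 y=1 heading=up
2. arc(right, 1) → x=2 y=2 heading=right
3. arc(right, 1) → x=3 y=1 heading=down
uniquely the one of 125 3-step routes that fits.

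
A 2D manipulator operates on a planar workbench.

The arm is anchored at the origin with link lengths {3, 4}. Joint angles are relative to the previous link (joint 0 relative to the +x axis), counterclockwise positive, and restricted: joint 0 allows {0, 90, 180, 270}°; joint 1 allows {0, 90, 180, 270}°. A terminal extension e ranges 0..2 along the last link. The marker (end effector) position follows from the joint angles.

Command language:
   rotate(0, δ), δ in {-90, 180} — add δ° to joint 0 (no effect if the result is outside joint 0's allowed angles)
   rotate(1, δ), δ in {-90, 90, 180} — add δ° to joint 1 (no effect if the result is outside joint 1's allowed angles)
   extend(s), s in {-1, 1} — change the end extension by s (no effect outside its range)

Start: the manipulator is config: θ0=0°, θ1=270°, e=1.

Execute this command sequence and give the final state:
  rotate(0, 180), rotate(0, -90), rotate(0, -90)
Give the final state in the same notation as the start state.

config: θ0=0°, θ1=270°, e=1

t0: config: θ0=0°, θ1=270°, e=1
t=1 rotate(0, 180) ⇒ config: θ0=180°, θ1=270°, e=1
t=2 rotate(0, -90) ⇒ config: θ0=90°, θ1=270°, e=1
t=3 rotate(0, -90) ⇒ config: θ0=0°, θ1=270°, e=1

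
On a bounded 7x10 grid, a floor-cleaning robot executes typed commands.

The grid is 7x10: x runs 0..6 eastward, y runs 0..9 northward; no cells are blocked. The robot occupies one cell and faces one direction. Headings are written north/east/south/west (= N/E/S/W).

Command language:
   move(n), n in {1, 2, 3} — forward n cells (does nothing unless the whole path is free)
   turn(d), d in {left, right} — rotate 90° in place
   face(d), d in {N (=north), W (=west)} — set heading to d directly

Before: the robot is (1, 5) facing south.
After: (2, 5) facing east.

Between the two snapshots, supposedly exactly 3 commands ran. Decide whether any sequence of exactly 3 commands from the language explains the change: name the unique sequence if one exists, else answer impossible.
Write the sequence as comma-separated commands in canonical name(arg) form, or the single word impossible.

key: order matters: swapping face(N) and move(1) lands elsewhere
t0: (1, 5) facing south
[1] after face(N): (1, 5) facing north
[2] after turn(right): (1, 5) facing east
[3] after move(1): (2, 5) facing east
no rival 3-sequence matches.

face(N), turn(right), move(1)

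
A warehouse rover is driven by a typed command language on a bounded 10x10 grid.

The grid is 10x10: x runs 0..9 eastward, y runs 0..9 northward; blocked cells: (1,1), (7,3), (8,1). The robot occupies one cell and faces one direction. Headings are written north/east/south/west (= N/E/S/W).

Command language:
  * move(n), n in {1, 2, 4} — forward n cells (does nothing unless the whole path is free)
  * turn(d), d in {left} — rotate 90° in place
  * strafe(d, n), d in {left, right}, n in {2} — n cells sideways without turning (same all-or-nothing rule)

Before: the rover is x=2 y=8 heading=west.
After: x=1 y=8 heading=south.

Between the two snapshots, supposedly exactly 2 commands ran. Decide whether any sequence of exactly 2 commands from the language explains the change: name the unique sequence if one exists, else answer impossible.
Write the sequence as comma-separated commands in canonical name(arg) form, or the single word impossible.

move(1), turn(left)

key: running turn(left) before move(1) would end elsewhere — order is forced
start: x=2 y=8 heading=west
t=1 move(1) ⇒ x=1 y=8 heading=west
t=2 turn(left) ⇒ x=1 y=8 heading=south
no other 2-command option fits: unique.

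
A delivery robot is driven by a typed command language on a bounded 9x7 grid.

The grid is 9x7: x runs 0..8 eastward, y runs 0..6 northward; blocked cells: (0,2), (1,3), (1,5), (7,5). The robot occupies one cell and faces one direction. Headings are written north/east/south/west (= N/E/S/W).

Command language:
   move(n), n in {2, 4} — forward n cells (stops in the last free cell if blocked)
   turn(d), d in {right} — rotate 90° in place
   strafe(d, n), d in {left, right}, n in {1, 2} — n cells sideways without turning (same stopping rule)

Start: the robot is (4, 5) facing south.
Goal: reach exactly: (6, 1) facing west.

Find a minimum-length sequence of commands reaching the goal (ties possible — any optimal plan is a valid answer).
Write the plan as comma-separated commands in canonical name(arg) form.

move(4), strafe(left, 2), turn(right)

t0: (4, 5) facing south
[1] after move(4): (4, 1) facing south
[2] after strafe(left, 2): (6, 1) facing south
[3] after turn(right): (6, 1) facing west
minimal: 3 command(s), checked below 3.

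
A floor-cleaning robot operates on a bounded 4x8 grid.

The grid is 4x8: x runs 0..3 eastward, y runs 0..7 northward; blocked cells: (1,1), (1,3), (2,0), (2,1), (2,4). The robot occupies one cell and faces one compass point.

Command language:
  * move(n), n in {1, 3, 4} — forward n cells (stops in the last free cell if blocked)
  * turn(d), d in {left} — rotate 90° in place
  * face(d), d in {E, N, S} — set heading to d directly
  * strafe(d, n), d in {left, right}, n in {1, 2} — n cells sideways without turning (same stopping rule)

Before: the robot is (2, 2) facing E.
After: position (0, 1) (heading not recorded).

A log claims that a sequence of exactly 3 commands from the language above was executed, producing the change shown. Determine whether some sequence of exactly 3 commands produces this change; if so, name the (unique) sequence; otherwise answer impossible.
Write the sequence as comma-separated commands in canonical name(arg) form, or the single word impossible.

face(S), strafe(right, 2), move(1)

key: order matters: swapping face(S) and move(1) lands elsewhere
from: (2, 2) facing E
step 1 (face(S)): (2, 2) facing S
step 2 (strafe(right, 2)): (0, 2) facing S
step 3 (move(1)): (0, 1) facing S
no rival 3-sequence matches.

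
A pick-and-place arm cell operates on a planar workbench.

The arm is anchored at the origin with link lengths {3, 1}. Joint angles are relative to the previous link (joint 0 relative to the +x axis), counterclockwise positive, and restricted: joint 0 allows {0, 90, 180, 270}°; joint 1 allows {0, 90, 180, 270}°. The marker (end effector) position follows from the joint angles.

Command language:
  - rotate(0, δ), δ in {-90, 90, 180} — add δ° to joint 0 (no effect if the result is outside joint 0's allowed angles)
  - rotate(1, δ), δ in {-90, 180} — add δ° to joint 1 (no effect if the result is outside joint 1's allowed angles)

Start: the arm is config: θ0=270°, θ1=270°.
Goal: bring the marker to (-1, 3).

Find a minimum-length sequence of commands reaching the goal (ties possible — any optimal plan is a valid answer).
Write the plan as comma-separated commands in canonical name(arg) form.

start: config: θ0=270°, θ1=270°
1. rotate(1, 180) → config: θ0=270°, θ1=90°
2. rotate(0, 180) → config: θ0=90°, θ1=90°
nothing shorter than 2 reaches the goal.

rotate(1, 180), rotate(0, 180)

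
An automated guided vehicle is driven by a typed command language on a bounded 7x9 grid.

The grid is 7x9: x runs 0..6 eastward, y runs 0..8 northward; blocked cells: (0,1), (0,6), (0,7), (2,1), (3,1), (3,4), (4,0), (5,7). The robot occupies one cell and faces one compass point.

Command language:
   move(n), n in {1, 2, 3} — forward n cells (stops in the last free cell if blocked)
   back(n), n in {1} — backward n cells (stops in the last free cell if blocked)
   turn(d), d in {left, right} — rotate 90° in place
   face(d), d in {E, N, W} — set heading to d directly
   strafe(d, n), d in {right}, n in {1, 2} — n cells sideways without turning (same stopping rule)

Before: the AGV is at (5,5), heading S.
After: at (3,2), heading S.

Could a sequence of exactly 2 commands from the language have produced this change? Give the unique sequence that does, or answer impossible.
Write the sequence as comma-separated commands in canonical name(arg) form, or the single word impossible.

key: order matters: swapping move(3) and strafe(right, 2) lands elsewhere
from: at (5,5), heading S
t=1 move(3) ⇒ at (5,2), heading S
t=2 strafe(right, 2) ⇒ at (3,2), heading S
no rival 2-sequence matches.

move(3), strafe(right, 2)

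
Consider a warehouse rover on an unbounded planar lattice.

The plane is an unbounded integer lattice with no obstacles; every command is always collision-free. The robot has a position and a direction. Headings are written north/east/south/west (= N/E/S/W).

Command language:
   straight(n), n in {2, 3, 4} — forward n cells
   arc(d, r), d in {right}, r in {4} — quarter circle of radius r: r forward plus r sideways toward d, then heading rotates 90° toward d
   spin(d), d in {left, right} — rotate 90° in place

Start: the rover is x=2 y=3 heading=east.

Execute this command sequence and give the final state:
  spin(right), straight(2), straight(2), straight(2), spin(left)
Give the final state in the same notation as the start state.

x=2 y=-3 heading=east

from: x=2 y=3 heading=east
[1] after spin(right): x=2 y=3 heading=south
[2] after straight(2): x=2 y=1 heading=south
[3] after straight(2): x=2 y=-1 heading=south
[4] after straight(2): x=2 y=-3 heading=south
[5] after spin(left): x=2 y=-3 heading=east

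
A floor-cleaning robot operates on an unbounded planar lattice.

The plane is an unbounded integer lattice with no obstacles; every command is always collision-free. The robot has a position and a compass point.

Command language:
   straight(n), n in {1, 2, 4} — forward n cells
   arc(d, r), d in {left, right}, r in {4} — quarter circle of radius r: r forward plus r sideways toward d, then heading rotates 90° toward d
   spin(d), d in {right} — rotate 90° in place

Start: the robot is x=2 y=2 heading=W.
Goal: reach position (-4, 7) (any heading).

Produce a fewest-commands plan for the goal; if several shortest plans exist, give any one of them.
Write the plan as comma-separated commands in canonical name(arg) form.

straight(2), arc(right, 4), straight(1)

from: x=2 y=2 heading=W
1. straight(2) → x=0 y=2 heading=W
2. arc(right, 4) → x=-4 y=6 heading=N
3. straight(1) → x=-4 y=7 heading=N
shorter routes all fall short; 3 is best.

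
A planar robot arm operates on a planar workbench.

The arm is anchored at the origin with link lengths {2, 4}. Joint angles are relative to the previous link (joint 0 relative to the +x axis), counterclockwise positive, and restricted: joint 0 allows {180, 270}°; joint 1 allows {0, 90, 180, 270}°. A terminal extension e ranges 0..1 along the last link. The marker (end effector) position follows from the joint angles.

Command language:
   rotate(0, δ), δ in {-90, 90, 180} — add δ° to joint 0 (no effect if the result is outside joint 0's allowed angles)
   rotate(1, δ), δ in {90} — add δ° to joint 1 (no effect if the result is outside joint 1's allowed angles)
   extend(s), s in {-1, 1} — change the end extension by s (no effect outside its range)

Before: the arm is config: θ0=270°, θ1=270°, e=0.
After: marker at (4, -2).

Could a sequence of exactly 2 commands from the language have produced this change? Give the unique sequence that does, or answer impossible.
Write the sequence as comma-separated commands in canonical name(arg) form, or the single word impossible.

begin: config: θ0=270°, θ1=270°, e=0
t=1 rotate(1, 90) ⇒ config: θ0=270°, θ1=0°, e=0
t=2 rotate(1, 90) ⇒ config: θ0=270°, θ1=90°, e=0
uniquely the one of 36 2-step routes that fits.

rotate(1, 90), rotate(1, 90)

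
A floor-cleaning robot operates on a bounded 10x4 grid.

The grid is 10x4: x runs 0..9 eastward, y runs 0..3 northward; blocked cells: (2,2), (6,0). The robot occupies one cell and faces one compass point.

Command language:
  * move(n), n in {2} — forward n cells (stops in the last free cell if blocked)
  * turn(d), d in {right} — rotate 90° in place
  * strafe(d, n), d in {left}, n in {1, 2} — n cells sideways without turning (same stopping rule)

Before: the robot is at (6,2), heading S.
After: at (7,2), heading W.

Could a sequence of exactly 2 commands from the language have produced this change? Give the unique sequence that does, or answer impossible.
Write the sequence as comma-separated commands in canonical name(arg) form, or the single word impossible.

key: order matters: swapping strafe(left, 1) and turn(right) lands elsewhere
begin: at (6,2), heading S
[1] after strafe(left, 1): at (7,2), heading S
[2] after turn(right): at (7,2), heading W
all 16 alternatives checked — unique.

strafe(left, 1), turn(right)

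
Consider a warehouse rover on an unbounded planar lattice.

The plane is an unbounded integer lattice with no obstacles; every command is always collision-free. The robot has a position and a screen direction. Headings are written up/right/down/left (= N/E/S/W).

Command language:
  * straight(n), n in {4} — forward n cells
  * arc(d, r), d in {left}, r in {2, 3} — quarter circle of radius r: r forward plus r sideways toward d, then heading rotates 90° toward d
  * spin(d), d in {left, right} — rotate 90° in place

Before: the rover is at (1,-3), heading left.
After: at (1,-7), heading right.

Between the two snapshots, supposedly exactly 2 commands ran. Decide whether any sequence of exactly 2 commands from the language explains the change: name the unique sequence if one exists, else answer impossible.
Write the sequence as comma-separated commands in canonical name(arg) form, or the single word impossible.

key: position moved to (1,-7) AND the heading swung to E — translation plus rotation needed
t0: at (1,-3), heading left
t=1 arc(left, 2) ⇒ at (-1,-5), heading down
t=2 arc(left, 2) ⇒ at (1,-7), heading right
no rival 2-sequence matches.

arc(left, 2), arc(left, 2)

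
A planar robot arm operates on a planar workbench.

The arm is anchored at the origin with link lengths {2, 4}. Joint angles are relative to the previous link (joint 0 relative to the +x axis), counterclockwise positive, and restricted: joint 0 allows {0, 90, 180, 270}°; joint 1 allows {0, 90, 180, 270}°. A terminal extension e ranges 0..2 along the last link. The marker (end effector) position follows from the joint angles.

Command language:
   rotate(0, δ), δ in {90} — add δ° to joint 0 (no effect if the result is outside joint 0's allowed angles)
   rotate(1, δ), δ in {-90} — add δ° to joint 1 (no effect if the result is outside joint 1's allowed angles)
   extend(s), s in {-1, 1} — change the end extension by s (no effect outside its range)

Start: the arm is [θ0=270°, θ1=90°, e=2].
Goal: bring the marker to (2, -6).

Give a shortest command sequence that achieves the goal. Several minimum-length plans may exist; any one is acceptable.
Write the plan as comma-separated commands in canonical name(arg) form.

rotate(0, 90), rotate(1, -90), rotate(1, -90)

start: [θ0=270°, θ1=90°, e=2]
t=1 rotate(0, 90) ⇒ [θ0=0°, θ1=90°, e=2]
t=2 rotate(1, -90) ⇒ [θ0=0°, θ1=0°, e=2]
t=3 rotate(1, -90) ⇒ [θ0=0°, θ1=270°, e=2]
no 2-step plan works, so 3 is optimal.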